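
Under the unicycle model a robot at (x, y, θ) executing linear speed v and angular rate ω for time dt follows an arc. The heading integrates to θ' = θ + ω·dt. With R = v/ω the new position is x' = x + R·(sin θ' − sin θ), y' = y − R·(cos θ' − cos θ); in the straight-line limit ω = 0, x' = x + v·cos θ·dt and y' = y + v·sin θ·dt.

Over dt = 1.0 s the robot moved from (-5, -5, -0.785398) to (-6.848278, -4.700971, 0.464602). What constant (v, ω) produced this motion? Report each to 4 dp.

Δθ = 0.464602 − -0.785398 = 1.250000
ω = Δθ/dt = 1.250000/1.0 = 1.2500
R = Δx/(sin θ' − sin θ) = -1.6000
v = R·ω = -1.6000·1.2500 = -2.0000

v = -2.0000, ω = 1.2500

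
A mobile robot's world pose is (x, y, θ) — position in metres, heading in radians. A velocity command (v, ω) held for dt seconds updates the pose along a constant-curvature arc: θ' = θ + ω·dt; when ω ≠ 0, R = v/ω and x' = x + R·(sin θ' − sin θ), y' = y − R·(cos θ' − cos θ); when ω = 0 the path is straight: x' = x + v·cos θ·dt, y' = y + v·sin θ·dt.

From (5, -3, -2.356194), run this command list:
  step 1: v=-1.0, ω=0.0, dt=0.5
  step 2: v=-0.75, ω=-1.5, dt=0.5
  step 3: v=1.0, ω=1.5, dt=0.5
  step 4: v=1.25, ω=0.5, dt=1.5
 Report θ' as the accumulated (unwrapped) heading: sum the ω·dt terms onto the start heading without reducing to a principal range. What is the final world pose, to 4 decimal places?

(4.5109, -4.3744, -1.6062)

step 1: θ'=-2.3562 (straight) → pose (5.3536, -2.6464, -2.3562)
step 2: θ'=-3.1062 (R=0.5000) → pose (5.6894, -2.5003, -3.1062)
step 3: θ'=-2.3562 (R=0.6667) → pose (5.2416, -2.6952, -2.3562)
step 4: θ'=-1.6062 (R=2.5000) → pose (4.5109, -4.3744, -1.6062)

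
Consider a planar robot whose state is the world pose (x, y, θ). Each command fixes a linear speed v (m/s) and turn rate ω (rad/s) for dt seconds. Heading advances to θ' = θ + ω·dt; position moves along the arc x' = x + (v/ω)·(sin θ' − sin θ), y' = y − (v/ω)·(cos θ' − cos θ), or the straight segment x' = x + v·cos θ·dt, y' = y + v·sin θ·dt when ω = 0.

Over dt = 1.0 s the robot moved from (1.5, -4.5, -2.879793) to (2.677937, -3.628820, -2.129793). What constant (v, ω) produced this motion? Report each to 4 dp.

v = -1.5000, ω = 0.7500

Δθ = -2.129793 − -2.879793 = 0.750000
ω = Δθ/dt = 0.750000/1.0 = 0.7500
R = Δx/(sin θ' − sin θ) = -2.0000
v = R·ω = -2.0000·0.7500 = -1.5000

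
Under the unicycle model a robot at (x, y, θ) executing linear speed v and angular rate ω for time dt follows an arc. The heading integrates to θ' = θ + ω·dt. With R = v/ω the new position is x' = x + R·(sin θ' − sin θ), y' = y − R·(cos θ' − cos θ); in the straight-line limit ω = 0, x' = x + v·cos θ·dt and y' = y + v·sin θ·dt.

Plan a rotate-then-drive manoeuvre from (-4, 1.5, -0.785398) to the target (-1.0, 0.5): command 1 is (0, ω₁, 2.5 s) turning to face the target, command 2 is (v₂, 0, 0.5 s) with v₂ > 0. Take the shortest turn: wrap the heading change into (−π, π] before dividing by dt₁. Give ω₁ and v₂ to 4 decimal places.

heading to target = atan2(0.5−1.5, -1−-4) = -0.3218
Δθ = wrap(-0.3218 − -0.7854) = 0.4636; ω₁ = Δθ/dt₁ = 0.1855
distance = √((-1−-4)² + (0.5−1.5)²) = 3.1623; v₂ = distance/dt₂ = 6.3246

ω₁ = 0.1855, v₂ = 6.3246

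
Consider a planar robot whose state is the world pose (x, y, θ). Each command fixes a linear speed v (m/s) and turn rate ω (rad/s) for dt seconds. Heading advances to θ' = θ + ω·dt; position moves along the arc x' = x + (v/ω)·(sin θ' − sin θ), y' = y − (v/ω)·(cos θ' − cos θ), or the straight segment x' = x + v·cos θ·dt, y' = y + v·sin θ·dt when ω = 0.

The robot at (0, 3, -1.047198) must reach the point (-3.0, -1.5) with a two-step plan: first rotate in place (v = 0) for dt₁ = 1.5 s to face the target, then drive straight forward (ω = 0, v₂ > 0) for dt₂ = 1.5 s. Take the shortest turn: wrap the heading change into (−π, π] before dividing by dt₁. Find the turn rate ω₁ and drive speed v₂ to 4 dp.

heading to target = atan2(-1.5−3, -3−0) = -2.1588
Δθ = wrap(-2.1588 − -1.0472) = -1.1116; ω₁ = Δθ/dt₁ = -0.7411
distance = √((-3−0)² + (-1.5−3)²) = 5.4083; v₂ = distance/dt₂ = 3.6056

ω₁ = -0.7411, v₂ = 3.6056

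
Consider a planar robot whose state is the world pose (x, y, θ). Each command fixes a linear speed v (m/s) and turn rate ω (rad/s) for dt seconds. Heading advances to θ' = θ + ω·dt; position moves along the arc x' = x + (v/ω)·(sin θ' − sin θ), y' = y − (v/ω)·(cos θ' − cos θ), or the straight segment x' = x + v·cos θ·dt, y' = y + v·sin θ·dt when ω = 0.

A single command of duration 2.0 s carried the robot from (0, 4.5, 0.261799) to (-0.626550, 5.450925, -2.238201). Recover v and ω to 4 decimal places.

Δθ = -2.238201 − 0.261799 = -2.500000
ω = Δθ/dt = -2.500000/2.0 = -1.2500
R = −Δy/(cos θ' − cos θ) = 0.6000
v = R·ω = 0.6000·-1.2500 = -0.7500

v = -0.7500, ω = -1.2500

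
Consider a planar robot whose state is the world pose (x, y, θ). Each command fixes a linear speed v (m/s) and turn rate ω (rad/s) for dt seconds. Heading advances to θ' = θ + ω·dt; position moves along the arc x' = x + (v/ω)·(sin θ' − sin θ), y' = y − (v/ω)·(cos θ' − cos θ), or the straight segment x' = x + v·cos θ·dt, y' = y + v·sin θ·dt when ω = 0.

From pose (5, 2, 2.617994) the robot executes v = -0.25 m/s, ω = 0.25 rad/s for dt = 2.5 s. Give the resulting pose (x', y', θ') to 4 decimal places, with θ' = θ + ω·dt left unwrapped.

(5.6012, 1.8712, 3.2430)

θ' = 2.6180 + 0.25·2.5 = 3.2430
R = v/ω = -0.25/0.25 = -1.0000
x' = 5 + -1.0000·(sin 3.2430 − sin 2.6180) = 5.6012
y' = 2 − -1.0000·(cos 3.2430 − cos 2.6180) = 1.8712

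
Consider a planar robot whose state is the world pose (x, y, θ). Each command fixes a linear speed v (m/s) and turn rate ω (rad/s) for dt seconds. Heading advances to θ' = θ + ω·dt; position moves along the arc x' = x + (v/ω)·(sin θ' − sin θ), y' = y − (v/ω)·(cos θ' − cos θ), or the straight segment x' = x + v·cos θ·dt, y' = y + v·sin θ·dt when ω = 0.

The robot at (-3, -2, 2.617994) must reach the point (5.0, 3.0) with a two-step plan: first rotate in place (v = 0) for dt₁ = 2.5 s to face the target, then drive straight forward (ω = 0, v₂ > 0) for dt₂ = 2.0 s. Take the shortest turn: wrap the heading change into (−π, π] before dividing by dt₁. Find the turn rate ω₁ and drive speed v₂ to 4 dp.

heading to target = atan2(3−-2, 5−-3) = 0.5586
Δθ = wrap(0.5586 − 2.6180) = -2.0594; ω₁ = Δθ/dt₁ = -0.8238
distance = √((5−-3)² + (3−-2)²) = 9.4340; v₂ = distance/dt₂ = 4.7170

ω₁ = -0.8238, v₂ = 4.7170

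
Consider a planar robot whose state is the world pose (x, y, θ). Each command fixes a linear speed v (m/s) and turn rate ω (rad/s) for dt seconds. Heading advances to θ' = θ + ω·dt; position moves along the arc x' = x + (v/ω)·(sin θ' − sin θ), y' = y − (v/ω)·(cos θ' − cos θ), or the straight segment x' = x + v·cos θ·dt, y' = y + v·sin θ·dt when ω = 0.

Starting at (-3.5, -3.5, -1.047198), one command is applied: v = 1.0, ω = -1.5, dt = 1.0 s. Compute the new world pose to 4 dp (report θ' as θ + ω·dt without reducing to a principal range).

(-3.7040, -4.3857, -2.5472)

θ' = -1.0472 + -1.5·1.0 = -2.5472
R = v/ω = 1.0/-1.5 = -0.6667
x' = -3.5 + -0.6667·(sin -2.5472 − sin -1.0472) = -3.7040
y' = -3.5 − -0.6667·(cos -2.5472 − cos -1.0472) = -4.3857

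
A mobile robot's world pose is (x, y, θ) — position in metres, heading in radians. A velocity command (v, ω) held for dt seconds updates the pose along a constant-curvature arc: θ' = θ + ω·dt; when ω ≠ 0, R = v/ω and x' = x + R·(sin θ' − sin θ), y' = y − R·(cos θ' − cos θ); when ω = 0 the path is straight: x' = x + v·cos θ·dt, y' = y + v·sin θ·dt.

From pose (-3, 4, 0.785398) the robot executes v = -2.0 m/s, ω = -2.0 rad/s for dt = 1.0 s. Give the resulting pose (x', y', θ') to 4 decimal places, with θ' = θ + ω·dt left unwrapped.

(-4.6443, 4.3584, -1.2146)

θ' = 0.7854 + -2.0·1.0 = -1.2146
R = v/ω = -2.0/-2.0 = 1.0000
x' = -3 + 1.0000·(sin -1.2146 − sin 0.7854) = -4.6443
y' = 4 − 1.0000·(cos -1.2146 − cos 0.7854) = 4.3584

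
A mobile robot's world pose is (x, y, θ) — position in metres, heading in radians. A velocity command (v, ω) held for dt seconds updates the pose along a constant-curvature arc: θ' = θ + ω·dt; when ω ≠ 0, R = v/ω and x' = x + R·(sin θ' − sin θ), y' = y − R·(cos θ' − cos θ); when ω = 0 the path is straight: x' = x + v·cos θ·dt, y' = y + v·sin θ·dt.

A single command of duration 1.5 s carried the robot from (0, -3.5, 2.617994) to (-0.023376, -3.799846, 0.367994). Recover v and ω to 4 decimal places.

Δθ = 0.367994 − 2.617994 = -2.250000
ω = Δθ/dt = -2.250000/1.5 = -1.5000
R = −Δy/(cos θ' − cos θ) = 0.1667
v = R·ω = 0.1667·-1.5000 = -0.2500

v = -0.2500, ω = -1.5000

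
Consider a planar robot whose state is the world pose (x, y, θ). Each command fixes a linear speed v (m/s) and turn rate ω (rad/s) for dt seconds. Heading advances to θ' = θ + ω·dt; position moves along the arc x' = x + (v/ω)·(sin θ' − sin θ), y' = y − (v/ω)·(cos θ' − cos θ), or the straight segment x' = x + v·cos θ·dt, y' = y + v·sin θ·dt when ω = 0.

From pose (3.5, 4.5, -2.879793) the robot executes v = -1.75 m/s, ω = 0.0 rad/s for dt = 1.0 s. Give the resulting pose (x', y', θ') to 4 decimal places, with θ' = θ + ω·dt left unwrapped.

(5.1904, 4.9529, -2.8798)

θ' = -2.8798 + 0.0·1.0 = -2.8798
ω = 0 → straight: x' = 3.5 + -1.75·cos(-2.8798)·1.0 = 5.1904
y' = 4.5 + -1.75·sin(-2.8798)·1.0 = 4.9529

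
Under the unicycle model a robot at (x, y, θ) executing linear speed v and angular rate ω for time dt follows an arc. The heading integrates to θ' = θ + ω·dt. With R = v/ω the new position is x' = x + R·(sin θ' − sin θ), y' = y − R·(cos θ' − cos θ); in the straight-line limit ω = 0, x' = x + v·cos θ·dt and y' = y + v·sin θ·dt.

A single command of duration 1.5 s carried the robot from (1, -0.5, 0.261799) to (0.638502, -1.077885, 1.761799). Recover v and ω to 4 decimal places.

v = -0.5000, ω = 1.0000

Δθ = 1.761799 − 0.261799 = 1.500000
ω = Δθ/dt = 1.500000/1.5 = 1.0000
R = −Δy/(cos θ' − cos θ) = -0.5000
v = R·ω = -0.5000·1.0000 = -0.5000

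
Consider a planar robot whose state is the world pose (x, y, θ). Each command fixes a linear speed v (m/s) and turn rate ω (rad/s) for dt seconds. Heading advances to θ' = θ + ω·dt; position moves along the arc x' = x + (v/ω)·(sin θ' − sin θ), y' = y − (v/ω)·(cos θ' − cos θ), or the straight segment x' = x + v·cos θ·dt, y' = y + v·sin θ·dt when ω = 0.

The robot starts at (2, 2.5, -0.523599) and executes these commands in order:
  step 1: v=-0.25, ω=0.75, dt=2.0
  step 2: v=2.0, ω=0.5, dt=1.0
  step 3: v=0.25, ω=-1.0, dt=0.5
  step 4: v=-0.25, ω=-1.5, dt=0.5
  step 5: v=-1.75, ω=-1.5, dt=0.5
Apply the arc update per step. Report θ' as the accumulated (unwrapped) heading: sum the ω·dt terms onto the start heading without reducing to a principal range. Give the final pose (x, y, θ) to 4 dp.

step 1: θ'=0.9764 (R=-0.3333) → pose (1.5572, 2.3980, 0.9764)
step 2: θ'=1.4764 (R=4.0000) → pose (2.2254, 4.2610, 1.4764)
step 3: θ'=0.9764 (R=-0.2500) → pose (2.2672, 4.3774, 0.9764)
step 4: θ'=0.2264 (R=0.1667) → pose (2.1665, 4.3084, 0.2264)
step 5: θ'=-0.5236 (R=1.1667) → pose (1.3213, 4.4349, -0.5236)

(1.3213, 4.4349, -0.5236)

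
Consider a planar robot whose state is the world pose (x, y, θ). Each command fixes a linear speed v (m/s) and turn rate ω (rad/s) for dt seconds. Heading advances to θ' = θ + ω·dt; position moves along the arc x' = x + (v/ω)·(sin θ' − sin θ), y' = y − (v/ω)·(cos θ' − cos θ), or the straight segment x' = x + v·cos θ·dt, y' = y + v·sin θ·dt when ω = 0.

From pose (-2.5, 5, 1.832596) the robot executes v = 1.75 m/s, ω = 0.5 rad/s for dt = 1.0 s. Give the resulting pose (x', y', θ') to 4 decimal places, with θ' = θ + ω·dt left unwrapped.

θ' = 1.8326 + 0.5·1.0 = 2.3326
R = v/ω = 1.75/0.5 = 3.5000
x' = -2.5 + 3.5000·(sin 2.3326 − sin 1.8326) = -3.3482
y' = 5 − 3.5000·(cos 2.3326 − cos 1.8326) = 6.5099

(-3.3482, 6.5099, 2.3326)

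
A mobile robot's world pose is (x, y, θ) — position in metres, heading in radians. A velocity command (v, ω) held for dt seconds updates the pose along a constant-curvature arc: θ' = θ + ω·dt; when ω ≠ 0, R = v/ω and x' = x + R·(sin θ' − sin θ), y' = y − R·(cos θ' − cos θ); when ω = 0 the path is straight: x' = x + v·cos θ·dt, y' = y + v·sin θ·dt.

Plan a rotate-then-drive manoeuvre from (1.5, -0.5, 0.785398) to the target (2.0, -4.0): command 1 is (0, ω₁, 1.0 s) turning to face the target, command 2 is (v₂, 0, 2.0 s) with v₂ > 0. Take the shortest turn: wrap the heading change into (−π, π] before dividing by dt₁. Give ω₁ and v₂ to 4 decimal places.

ω₁ = -2.2143, v₂ = 1.7678

heading to target = atan2(-4−-0.5, 2−1.5) = -1.4289
Δθ = wrap(-1.4289 − 0.7854) = -2.2143; ω₁ = Δθ/dt₁ = -2.2143
distance = √((2−1.5)² + (-4−-0.5)²) = 3.5355; v₂ = distance/dt₂ = 1.7678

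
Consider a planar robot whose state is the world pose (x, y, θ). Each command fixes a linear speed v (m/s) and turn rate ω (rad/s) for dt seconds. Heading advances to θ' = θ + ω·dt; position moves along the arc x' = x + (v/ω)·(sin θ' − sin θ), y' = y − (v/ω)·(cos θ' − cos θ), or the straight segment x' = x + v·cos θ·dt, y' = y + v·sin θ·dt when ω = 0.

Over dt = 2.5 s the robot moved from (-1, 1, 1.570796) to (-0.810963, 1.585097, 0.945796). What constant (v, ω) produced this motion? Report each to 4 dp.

v = 0.2500, ω = -0.2500

Δθ = 0.945796 − 1.570796 = -0.625000
ω = Δθ/dt = -0.625000/2.5 = -0.2500
R = −Δy/(cos θ' − cos θ) = -1.0000
v = R·ω = -1.0000·-0.2500 = 0.2500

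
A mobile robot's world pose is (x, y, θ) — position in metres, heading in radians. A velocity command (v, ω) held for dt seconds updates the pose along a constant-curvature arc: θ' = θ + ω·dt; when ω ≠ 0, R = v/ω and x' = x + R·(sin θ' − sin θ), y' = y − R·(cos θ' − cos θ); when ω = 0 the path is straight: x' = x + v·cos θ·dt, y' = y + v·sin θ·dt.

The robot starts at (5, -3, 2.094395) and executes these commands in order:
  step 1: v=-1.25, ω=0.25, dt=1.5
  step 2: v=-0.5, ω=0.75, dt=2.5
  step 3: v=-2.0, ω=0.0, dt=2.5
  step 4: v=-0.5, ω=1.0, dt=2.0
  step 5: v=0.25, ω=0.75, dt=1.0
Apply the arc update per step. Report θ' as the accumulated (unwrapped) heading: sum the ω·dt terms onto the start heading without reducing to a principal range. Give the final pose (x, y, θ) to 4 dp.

(8.7767, 1.3169, 7.0944)

step 1: θ'=2.4694 (R=-5.0000) → pose (6.2166, -4.4123, 2.4694)
step 2: θ'=4.3444 (R=-0.6667) → pose (7.2538, -4.1305, 4.3444)
step 3: θ'=4.3444 (straight) → pose (9.0525, 0.5348, 4.3444)
step 4: θ'=6.3444 (R=-0.5000) → pose (8.5554, 1.2137, 6.3444)
step 5: θ'=7.0944 (R=0.3333) → pose (8.7767, 1.3169, 7.0944)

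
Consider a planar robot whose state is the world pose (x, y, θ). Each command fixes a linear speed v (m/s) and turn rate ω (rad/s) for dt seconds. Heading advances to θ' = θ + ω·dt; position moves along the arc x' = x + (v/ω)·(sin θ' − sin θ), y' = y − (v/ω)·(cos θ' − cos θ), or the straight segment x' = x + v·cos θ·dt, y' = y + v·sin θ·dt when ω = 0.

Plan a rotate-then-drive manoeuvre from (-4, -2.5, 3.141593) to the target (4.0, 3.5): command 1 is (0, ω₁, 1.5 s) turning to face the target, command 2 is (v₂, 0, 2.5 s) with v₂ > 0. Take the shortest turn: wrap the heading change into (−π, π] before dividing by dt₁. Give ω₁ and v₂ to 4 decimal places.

heading to target = atan2(3.5−-2.5, 4−-4) = 0.6435
Δθ = wrap(0.6435 − 3.1416) = -2.4981; ω₁ = Δθ/dt₁ = -1.6654
distance = √((4−-4)² + (3.5−-2.5)²) = 10.0000; v₂ = distance/dt₂ = 4.0000

ω₁ = -1.6654, v₂ = 4.0000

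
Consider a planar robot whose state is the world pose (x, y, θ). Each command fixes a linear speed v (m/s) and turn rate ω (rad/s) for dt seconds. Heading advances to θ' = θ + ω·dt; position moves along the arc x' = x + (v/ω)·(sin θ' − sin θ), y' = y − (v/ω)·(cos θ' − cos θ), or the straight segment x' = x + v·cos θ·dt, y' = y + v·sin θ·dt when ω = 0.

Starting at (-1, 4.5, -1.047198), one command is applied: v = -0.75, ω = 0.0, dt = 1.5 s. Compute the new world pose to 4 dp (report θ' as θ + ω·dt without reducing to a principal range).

θ' = -1.0472 + 0.0·1.5 = -1.0472
ω = 0 → straight: x' = -1 + -0.75·cos(-1.0472)·1.5 = -1.5625
y' = 4.5 + -0.75·sin(-1.0472)·1.5 = 5.4743

(-1.5625, 5.4743, -1.0472)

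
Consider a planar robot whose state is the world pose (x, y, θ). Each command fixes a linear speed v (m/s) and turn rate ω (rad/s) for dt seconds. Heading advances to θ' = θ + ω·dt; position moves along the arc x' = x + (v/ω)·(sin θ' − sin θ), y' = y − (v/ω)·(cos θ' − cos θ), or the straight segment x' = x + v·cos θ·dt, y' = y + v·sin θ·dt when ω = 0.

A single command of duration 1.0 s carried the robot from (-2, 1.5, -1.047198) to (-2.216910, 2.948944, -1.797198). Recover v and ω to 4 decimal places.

v = -1.5000, ω = -0.7500

Δθ = -1.797198 − -1.047198 = -0.750000
ω = Δθ/dt = -0.750000/1.0 = -0.7500
R = −Δy/(cos θ' − cos θ) = 2.0000
v = R·ω = 2.0000·-0.7500 = -1.5000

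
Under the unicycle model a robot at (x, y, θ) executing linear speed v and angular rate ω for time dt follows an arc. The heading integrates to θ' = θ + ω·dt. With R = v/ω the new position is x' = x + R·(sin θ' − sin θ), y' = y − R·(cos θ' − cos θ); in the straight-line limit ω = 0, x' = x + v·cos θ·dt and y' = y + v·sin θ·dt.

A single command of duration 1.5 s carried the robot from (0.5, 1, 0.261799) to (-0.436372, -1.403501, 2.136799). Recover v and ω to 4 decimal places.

Δθ = 2.136799 − 0.261799 = 1.875000
ω = Δθ/dt = 1.875000/1.5 = 1.2500
R = −Δy/(cos θ' − cos θ) = -1.6000
v = R·ω = -1.6000·1.2500 = -2.0000

v = -2.0000, ω = 1.2500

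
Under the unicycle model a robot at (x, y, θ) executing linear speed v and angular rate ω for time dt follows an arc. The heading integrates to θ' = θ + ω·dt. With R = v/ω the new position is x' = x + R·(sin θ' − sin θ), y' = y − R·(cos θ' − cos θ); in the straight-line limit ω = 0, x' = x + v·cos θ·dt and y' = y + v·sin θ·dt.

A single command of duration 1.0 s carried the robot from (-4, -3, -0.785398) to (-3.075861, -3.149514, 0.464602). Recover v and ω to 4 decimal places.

Δθ = 0.464602 − -0.785398 = 1.250000
ω = Δθ/dt = 1.250000/1.0 = 1.2500
R = Δx/(sin θ' − sin θ) = 0.8000
v = R·ω = 0.8000·1.2500 = 1.0000

v = 1.0000, ω = 1.2500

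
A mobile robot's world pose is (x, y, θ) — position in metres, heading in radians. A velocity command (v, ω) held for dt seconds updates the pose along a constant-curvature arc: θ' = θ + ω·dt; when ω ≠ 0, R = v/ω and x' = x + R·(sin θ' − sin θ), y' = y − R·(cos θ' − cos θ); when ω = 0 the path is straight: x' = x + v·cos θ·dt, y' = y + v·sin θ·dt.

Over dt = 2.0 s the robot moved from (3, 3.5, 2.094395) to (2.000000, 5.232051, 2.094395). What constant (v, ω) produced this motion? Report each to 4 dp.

v = 1.0000, ω = 0.0000

Δθ = 2.094395 − 2.094395 = 0.000000
ω = Δθ/dt = 0.000000/2.0 = 0.0000
ω = 0 → v = (Δx·cos θ + Δy·sin θ)/dt = 1.0000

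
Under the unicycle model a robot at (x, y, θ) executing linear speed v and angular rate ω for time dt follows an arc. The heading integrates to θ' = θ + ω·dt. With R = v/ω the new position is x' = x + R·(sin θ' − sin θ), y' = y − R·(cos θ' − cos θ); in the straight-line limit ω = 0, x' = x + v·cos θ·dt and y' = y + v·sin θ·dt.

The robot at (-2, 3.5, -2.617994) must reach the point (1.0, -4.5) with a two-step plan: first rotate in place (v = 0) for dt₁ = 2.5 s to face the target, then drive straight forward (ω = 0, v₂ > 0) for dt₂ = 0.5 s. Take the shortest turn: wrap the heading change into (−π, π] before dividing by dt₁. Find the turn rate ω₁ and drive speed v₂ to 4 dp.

ω₁ = 0.5624, v₂ = 17.0880

heading to target = atan2(-4.5−3.5, 1−-2) = -1.2120
Δθ = wrap(-1.2120 − -2.6180) = 1.4060; ω₁ = Δθ/dt₁ = 0.5624
distance = √((1−-2)² + (-4.5−3.5)²) = 8.5440; v₂ = distance/dt₂ = 17.0880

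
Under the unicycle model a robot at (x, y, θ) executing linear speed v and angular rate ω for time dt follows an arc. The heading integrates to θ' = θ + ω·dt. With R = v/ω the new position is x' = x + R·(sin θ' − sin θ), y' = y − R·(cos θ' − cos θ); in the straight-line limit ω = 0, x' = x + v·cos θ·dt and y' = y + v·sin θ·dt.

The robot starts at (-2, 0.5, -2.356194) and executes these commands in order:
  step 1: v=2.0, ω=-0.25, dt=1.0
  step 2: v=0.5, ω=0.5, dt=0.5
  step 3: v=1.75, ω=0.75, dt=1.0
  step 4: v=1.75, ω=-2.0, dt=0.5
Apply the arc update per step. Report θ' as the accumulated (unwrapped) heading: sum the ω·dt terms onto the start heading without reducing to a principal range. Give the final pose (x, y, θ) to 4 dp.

step 1: θ'=-2.6062 (R=-8.0000) → pose (-3.5754, -0.7237, -2.6062)
step 2: θ'=-2.3562 (R=1.0000) → pose (-3.7723, -0.8766, -2.3562)
step 3: θ'=-1.6062 (R=2.3333) → pose (-4.4543, -2.4440, -1.6062)
step 4: θ'=-2.6062 (R=-0.8750) → pose (-4.8823, -3.1656, -2.6062)

(-4.8823, -3.1656, -2.6062)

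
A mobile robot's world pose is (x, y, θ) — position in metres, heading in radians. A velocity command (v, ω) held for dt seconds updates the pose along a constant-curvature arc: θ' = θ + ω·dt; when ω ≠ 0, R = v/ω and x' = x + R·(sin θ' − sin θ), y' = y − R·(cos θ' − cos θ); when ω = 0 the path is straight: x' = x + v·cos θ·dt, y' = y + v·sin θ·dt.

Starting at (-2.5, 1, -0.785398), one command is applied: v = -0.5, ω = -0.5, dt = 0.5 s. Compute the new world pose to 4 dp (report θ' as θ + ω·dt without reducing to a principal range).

(-2.6530, 1.1969, -1.0354)

θ' = -0.7854 + -0.5·0.5 = -1.0354
R = v/ω = -0.5/-0.5 = 1.0000
x' = -2.5 + 1.0000·(sin -1.0354 − sin -0.7854) = -2.6530
y' = 1 − 1.0000·(cos -1.0354 − cos -0.7854) = 1.1969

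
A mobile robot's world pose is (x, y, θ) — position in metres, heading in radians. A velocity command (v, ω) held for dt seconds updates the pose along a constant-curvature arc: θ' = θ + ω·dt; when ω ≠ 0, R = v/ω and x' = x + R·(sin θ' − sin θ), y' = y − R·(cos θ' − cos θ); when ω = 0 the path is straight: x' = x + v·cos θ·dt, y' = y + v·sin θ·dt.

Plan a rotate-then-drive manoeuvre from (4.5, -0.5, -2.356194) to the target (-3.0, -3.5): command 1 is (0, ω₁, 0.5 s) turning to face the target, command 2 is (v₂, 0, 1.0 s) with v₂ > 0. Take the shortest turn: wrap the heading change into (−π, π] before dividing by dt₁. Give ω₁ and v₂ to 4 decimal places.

heading to target = atan2(-3.5−-0.5, -3−4.5) = -2.7611
Δθ = wrap(-2.7611 − -2.3562) = -0.4049; ω₁ = Δθ/dt₁ = -0.8098
distance = √((-3−4.5)² + (-3.5−-0.5)²) = 8.0777; v₂ = distance/dt₂ = 8.0777

ω₁ = -0.8098, v₂ = 8.0777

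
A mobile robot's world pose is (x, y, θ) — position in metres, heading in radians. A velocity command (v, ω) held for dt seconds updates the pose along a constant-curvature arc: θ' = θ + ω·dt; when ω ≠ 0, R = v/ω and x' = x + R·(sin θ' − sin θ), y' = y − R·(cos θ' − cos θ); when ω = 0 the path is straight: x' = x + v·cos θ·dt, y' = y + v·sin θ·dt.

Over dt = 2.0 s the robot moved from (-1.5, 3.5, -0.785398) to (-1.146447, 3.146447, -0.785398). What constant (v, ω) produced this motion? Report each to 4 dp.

v = 0.2500, ω = 0.0000

Δθ = -0.785398 − -0.785398 = 0.000000
ω = Δθ/dt = 0.000000/2.0 = 0.0000
ω = 0 → v = (Δx·cos θ + Δy·sin θ)/dt = 0.2500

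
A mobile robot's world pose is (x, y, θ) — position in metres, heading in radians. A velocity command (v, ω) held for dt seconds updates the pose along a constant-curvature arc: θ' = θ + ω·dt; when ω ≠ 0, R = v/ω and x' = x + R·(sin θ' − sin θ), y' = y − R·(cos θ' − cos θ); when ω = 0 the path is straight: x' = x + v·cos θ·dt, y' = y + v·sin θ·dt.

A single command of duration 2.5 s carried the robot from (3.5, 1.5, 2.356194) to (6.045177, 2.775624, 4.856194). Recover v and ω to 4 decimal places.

Δθ = 4.856194 − 2.356194 = 2.500000
ω = Δθ/dt = 2.500000/2.5 = 1.0000
R = Δx/(sin θ' − sin θ) = -1.5000
v = R·ω = -1.5000·1.0000 = -1.5000

v = -1.5000, ω = 1.0000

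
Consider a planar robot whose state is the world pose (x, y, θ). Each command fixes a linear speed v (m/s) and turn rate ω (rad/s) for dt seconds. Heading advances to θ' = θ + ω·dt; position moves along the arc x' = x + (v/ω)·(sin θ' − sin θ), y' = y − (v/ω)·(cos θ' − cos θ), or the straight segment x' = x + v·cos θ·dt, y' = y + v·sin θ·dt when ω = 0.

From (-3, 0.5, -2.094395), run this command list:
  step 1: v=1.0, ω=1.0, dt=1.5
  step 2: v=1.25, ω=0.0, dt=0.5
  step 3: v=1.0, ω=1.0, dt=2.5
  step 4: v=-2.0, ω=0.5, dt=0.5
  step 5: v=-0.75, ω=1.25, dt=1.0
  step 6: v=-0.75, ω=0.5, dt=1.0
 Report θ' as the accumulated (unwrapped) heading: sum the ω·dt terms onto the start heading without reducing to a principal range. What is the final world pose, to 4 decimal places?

step 1: θ'=-0.5944 (R=1.0000) → pose (-2.6940, -0.8285, -0.5944)
step 2: θ'=-0.5944 (straight) → pose (-2.1762, -1.1785, -0.5944)
step 3: θ'=1.9056 (R=1.0000) → pose (-0.6717, -0.0214, 1.9056)
step 4: θ'=2.1556 (R=-4.0000) → pose (-0.2291, -0.9152, 2.1556)
step 5: θ'=3.4056 (R=-0.6000) → pose (0.4278, -1.1632, 3.4056)
step 6: θ'=3.9056 (R=-1.5000) → pose (1.0741, -0.7983, 3.9056)

(1.0741, -0.7983, 3.9056)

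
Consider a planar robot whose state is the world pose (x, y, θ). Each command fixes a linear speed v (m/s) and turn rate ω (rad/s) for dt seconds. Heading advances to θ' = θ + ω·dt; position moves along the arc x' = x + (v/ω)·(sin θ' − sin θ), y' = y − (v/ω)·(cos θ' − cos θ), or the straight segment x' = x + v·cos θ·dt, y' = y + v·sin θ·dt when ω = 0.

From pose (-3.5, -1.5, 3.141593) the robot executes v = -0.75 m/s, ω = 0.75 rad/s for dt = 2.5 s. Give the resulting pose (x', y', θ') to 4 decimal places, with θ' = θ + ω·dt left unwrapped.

θ' = 3.1416 + 0.75·2.5 = 5.0166
R = v/ω = -0.75/0.75 = -1.0000
x' = -3.5 + -1.0000·(sin 5.0166 − sin 3.1416) = -2.5459
y' = -1.5 − -1.0000·(cos 5.0166 − cos 3.1416) = -0.2005

(-2.5459, -0.2005, 5.0166)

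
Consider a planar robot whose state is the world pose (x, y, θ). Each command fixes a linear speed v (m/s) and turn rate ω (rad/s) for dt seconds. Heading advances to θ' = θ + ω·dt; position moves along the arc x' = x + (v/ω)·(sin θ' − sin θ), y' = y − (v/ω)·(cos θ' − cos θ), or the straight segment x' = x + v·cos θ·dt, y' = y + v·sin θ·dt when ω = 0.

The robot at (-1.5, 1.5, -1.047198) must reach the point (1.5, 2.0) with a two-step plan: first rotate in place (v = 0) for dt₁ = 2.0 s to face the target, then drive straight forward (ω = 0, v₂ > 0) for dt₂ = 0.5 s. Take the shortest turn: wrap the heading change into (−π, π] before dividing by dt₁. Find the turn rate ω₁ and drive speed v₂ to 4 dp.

heading to target = atan2(2−1.5, 1.5−-1.5) = 0.1651
Δθ = wrap(0.1651 − -1.0472) = 1.2123; ω₁ = Δθ/dt₁ = 0.6062
distance = √((1.5−-1.5)² + (2−1.5)²) = 3.0414; v₂ = distance/dt₂ = 6.0828

ω₁ = 0.6062, v₂ = 6.0828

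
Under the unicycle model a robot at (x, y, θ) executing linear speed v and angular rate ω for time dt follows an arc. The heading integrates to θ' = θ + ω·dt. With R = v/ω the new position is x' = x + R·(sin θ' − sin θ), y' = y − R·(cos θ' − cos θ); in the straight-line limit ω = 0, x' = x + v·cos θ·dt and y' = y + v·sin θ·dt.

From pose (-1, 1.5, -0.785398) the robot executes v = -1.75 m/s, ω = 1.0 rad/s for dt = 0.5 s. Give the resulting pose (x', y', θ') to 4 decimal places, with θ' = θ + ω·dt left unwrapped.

θ' = -0.7854 + 1.0·0.5 = -0.2854
R = v/ω = -1.75/1.0 = -1.7500
x' = -1 + -1.7500·(sin -0.2854 − sin -0.7854) = -1.7447
y' = 1.5 − -1.7500·(cos -0.2854 − cos -0.7854) = 1.9418

(-1.7447, 1.9418, -0.2854)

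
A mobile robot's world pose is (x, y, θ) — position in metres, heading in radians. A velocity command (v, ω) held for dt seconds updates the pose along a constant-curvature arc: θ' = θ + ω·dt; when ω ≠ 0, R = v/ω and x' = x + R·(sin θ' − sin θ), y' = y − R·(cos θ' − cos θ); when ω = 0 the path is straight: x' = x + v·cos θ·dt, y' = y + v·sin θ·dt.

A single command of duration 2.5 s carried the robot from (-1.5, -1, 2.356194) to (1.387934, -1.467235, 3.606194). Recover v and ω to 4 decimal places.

Δθ = 3.606194 − 2.356194 = 1.250000
ω = Δθ/dt = 1.250000/2.5 = 0.5000
R = Δx/(sin θ' − sin θ) = -2.5000
v = R·ω = -2.5000·0.5000 = -1.2500

v = -1.2500, ω = 0.5000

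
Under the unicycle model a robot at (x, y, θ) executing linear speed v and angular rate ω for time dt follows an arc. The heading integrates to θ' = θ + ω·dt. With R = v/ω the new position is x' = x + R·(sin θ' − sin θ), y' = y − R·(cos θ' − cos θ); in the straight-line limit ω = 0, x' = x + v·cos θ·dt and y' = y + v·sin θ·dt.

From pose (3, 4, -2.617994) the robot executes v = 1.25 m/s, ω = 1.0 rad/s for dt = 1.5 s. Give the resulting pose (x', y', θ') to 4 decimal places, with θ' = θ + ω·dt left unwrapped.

(2.5010, 2.3706, -1.1180)

θ' = -2.6180 + 1.0·1.5 = -1.1180
R = v/ω = 1.25/1.0 = 1.2500
x' = 3 + 1.2500·(sin -1.1180 − sin -2.6180) = 2.5010
y' = 4 − 1.2500·(cos -1.1180 − cos -2.6180) = 2.3706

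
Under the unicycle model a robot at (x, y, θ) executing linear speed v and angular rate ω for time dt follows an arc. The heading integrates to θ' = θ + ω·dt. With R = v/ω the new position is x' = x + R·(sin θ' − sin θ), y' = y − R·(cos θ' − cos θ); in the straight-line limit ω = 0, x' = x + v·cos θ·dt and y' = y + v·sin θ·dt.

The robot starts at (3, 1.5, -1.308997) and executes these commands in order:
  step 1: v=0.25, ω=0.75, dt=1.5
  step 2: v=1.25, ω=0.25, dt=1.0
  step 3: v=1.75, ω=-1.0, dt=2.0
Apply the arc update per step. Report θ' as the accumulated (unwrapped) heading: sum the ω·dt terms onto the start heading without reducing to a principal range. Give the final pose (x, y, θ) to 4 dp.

step 1: θ'=-0.1840 (R=0.3333) → pose (3.2610, 1.2586, -0.1840)
step 2: θ'=0.0660 (R=5.0000) → pose (4.5056, 1.1851, 0.0660)
step 3: θ'=-1.9340 (R=-1.7500) → pose (6.2568, -1.1829, -1.9340)

(6.2568, -1.1829, -1.9340)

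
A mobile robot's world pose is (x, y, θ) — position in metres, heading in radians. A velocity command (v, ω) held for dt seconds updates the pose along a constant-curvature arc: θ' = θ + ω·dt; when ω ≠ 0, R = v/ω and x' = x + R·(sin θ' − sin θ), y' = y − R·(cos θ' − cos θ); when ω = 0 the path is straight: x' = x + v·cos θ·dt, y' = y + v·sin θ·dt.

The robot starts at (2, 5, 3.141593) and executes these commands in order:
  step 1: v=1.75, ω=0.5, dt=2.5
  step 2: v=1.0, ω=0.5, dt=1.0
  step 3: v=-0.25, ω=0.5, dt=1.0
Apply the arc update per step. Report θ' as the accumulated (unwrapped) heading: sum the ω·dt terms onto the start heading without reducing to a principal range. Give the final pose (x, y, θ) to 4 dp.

step 1: θ'=4.3916 (R=3.5000) → pose (-1.3214, 2.6036, 4.3916)
step 2: θ'=4.8916 (R=2.0000) → pose (-1.3914, 1.6165, 4.8916)
step 3: θ'=5.3916 (R=-0.5000) → pose (-1.4944, 1.8415, 5.3916)

(-1.4944, 1.8415, 5.3916)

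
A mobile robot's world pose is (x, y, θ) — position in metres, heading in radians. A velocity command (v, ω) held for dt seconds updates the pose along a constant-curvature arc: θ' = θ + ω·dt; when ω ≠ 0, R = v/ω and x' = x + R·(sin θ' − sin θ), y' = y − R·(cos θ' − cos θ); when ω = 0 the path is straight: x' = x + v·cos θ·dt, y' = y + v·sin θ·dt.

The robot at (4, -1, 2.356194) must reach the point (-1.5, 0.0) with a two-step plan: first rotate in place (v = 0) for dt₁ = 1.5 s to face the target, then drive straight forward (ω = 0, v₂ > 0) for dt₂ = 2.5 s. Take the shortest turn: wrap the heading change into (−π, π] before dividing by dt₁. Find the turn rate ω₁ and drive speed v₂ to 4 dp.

ω₁ = 0.4037, v₂ = 2.2361

heading to target = atan2(0−-1, -1.5−4) = 2.9617
Δθ = wrap(2.9617 − 2.3562) = 0.6055; ω₁ = Δθ/dt₁ = 0.4037
distance = √((-1.5−4)² + (0−-1)²) = 5.5902; v₂ = distance/dt₂ = 2.2361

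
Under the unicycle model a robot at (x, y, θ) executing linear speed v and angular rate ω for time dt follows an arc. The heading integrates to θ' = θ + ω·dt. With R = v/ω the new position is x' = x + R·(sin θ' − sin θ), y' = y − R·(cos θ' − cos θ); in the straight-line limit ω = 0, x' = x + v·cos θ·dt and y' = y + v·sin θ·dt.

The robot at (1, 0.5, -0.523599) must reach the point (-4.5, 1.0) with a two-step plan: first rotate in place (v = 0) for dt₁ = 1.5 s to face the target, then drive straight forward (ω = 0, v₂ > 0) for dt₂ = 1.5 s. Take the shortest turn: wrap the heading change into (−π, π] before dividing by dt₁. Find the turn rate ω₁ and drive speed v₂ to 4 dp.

ω₁ = -1.8058, v₂ = 3.6818

heading to target = atan2(1−0.5, -4.5−1) = 3.0509
Δθ = wrap(3.0509 − -0.5236) = -2.7087; ω₁ = Δθ/dt₁ = -1.8058
distance = √((-4.5−1)² + (1−0.5)²) = 5.5227; v₂ = distance/dt₂ = 3.6818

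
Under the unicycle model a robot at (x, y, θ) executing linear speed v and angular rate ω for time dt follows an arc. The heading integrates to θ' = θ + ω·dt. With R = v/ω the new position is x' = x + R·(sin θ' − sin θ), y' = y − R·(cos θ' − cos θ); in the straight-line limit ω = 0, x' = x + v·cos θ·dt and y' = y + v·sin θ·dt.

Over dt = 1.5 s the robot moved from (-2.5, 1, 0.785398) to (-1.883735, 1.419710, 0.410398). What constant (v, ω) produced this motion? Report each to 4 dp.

Δθ = 0.410398 − 0.785398 = -0.375000
ω = Δθ/dt = -0.375000/1.5 = -0.2500
R = Δx/(sin θ' − sin θ) = -2.0000
v = R·ω = -2.0000·-0.2500 = 0.5000

v = 0.5000, ω = -0.2500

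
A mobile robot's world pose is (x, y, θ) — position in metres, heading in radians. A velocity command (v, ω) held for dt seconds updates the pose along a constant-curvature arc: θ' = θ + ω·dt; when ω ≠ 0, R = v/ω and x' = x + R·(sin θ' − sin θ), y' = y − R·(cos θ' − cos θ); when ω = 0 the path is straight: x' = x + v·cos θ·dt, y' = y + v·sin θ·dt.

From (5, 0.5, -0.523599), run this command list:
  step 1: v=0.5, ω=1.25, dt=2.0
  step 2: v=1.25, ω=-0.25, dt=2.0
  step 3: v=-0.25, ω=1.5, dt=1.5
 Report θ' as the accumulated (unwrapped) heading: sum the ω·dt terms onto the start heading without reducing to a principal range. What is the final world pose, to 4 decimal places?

step 1: θ'=1.9764 (R=0.4000) → pose (5.5675, 1.0042, 1.9764)
step 2: θ'=1.4764 (R=-5.0000) → pose (5.1841, 3.4484, 1.4764)
step 3: θ'=3.7264 (R=-0.1667) → pose (5.4421, 3.2937, 3.7264)

(5.4421, 3.2937, 3.7264)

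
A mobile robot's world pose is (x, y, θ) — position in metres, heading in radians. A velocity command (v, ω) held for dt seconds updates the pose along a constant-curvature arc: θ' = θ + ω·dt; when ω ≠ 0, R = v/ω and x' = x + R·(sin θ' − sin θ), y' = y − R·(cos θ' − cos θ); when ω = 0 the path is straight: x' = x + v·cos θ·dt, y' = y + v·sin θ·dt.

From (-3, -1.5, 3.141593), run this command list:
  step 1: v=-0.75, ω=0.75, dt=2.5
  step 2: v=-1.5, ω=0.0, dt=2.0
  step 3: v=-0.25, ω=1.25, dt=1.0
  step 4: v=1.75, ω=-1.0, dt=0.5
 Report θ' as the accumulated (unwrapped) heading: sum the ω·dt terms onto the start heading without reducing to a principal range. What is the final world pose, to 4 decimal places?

step 1: θ'=5.0166 (R=-1.0000) → pose (-2.0459, -0.2005, 5.0166)
step 2: θ'=5.0166 (straight) → pose (-2.9445, 2.6618, 5.0166)
step 3: θ'=6.2666 (R=-0.2000) → pose (-3.1320, 2.8019, 6.2666)
step 4: θ'=5.7666 (R=-1.7500) → pose (-2.2967, 2.5737, 5.7666)

(-2.2967, 2.5737, 5.7666)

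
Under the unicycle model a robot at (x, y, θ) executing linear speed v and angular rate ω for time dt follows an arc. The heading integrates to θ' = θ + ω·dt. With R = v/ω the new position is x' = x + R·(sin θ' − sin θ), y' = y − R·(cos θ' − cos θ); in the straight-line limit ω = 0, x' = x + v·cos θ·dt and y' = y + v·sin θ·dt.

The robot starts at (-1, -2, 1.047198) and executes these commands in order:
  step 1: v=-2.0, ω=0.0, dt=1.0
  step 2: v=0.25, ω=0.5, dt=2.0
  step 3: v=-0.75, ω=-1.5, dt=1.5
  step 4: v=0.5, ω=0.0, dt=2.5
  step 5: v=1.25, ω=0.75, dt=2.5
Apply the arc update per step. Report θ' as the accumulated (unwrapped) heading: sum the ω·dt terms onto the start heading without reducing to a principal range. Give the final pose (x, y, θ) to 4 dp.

(0.6845, -2.4223, 1.6722)

step 1: θ'=1.0472 (straight) → pose (-2.0000, -3.7321, 1.0472)
step 2: θ'=2.0472 (R=0.5000) → pose (-1.9887, -3.2528, 2.0472)
step 3: θ'=-0.2028 (R=0.5000) → pose (-2.5337, -3.9718, -0.2028)
step 4: θ'=-0.2028 (straight) → pose (-1.3093, -4.2236, -0.2028)
step 5: θ'=1.6722 (R=1.6667) → pose (0.6845, -2.4223, 1.6722)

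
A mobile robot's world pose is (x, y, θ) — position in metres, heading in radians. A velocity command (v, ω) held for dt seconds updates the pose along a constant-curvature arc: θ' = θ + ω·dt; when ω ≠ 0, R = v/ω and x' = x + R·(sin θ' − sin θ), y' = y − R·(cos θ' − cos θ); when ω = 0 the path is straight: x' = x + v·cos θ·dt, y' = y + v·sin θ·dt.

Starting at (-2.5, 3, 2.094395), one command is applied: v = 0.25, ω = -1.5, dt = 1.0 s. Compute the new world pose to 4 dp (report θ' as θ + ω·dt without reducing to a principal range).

θ' = 2.0944 + -1.5·1.0 = 0.5944
R = v/ω = 0.25/-1.5 = -0.1667
x' = -2.5 + -0.1667·(sin 0.5944 − sin 2.0944) = -2.4490
y' = 3 − -0.1667·(cos 0.5944 − cos 2.0944) = 3.2214

(-2.4490, 3.2214, 0.5944)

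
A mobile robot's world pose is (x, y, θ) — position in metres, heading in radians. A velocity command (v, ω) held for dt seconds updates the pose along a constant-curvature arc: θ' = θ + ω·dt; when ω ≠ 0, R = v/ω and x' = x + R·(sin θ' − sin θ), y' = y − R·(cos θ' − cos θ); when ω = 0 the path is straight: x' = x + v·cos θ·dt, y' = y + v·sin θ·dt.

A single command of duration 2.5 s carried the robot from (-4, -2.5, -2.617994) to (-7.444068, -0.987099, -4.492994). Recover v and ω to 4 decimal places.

v = 1.7500, ω = -0.7500

Δθ = -4.492994 − -2.617994 = -1.875000
ω = Δθ/dt = -1.875000/2.5 = -0.7500
R = Δx/(sin θ' − sin θ) = -2.3333
v = R·ω = -2.3333·-0.7500 = 1.7500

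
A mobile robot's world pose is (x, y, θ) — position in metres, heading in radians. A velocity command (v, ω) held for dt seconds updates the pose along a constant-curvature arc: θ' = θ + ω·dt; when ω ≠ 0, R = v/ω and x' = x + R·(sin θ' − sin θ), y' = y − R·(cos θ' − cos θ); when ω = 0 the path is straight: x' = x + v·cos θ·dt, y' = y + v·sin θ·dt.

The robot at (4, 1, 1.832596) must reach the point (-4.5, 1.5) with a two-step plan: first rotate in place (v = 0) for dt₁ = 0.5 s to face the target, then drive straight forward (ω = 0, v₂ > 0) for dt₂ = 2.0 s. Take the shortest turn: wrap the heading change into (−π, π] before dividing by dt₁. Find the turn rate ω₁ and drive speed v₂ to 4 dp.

ω₁ = 2.5005, v₂ = 4.2573

heading to target = atan2(1.5−1, -4.5−4) = 3.0828
Δθ = wrap(3.0828 − 1.8326) = 1.2502; ω₁ = Δθ/dt₁ = 2.5005
distance = √((-4.5−4)² + (1.5−1)²) = 8.5147; v₂ = distance/dt₂ = 4.2573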